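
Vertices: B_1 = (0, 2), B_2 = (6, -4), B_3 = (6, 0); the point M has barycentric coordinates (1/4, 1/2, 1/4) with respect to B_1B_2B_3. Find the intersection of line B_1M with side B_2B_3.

Line B_1M meets B_2B_3 where the B_1-coordinate vanishes; zeroing M's B_1-weight and renormalizing leaves B_2, B_3-weights 1/2 : 1/4 → (2/3, 1/3).
So N = (2/3)·B_2 + (1/3)·B_3 = (6, -8/3).

(6, -8/3)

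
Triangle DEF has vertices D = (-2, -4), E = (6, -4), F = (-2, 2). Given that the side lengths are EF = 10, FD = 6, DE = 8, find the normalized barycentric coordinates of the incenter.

The incenter has barycentric coordinates proportional to the opposite side lengths: (10 : 6 : 8).
Normalizing by 10+6+8 = 24 gives (5/12, 1/4, 1/3).

(5/12, 1/4, 1/3)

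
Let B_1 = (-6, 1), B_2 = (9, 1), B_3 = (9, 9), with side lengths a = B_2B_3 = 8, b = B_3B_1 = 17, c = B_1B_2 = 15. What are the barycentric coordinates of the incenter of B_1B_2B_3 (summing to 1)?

(1/5, 17/40, 3/8)

The incenter has barycentric coordinates proportional to the opposite side lengths: (8 : 17 : 15).
Normalizing by 8+17+15 = 40 gives (1/5, 17/40, 3/8).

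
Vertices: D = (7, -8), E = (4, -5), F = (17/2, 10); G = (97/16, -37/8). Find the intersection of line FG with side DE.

(40/7, -47/7)

Barycentric coordinates of G with respect to DEF: (1/2, 3/8, 1/8).
On side DE the F-coordinate is zero; dropping G's F-weight 1/8 and renormalizing the remaining 1/2 : 3/8 gives weights 4/7, 3/7 on D, E.
H = (4/7)·(7, -8) + (3/7)·(4, -5) = (40/7, -47/7).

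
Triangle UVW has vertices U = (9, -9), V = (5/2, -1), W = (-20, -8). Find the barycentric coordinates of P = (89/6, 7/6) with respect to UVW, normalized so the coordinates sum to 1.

(1/6, 4/3, -1/2)

Signed area of the reference triangle: [UVW] = ½·(9·(-1−(-8)) + (5/2)·(-8−(-9)) + (-20)·(-9−(-1))) = ½·(63 + 5/2 + 160) = 451/4.
[PVW] = ½·((89/6)·(-1−(-8)) + (5/2)·(-8−(7/6)) + (-20)·(7/6−(-1))) = ½·(623/6 − 275/12 − 130/3) = 451/24, so the U-coordinate is (451/24)/(451/4) = 1/6.
[UPW] = ½·(9·(7/6−(-8)) + (89/6)·(-8−(-9)) + (-20)·(-9−(7/6))) = ½·(165/2 + 89/6 + 610/3) = 451/3, so the V-coordinate is 4/3.
[UVP] = ½·(9·(-1−(7/6)) + (5/2)·(7/6−(-9)) + (89/6)·(-9−(-1))) = ½·(-39/2 + 305/12 − 356/3) = -451/8, so the W-coordinate is -1/2.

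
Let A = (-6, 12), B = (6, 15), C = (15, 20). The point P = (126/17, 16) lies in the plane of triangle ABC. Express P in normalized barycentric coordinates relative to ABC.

Signed area of the reference triangle: [ABC] = ½·((-6)·(15−20) + 6·(20−12) + 15·(12−15)) = ½·(30 + 48 − 45) = 33/2.
[PBC] = ½·((126/17)·(15−20) + 6·(20−16) + 15·(16−15)) = ½·(-630/17 + 24 + 15) = 33/34, so the A-coordinate is (33/34)/(33/2) = 1/17.
[APC] = ½·((-6)·(16−20) + (126/17)·(20−12) + 15·(12−16)) = ½·(24 + 1008/17 − 60) = 198/17, so the B-coordinate is 12/17.
[ABP] = ½·((-6)·(15−16) + 6·(16−12) + (126/17)·(12−15)) = ½·(6 + 24 − 378/17) = 66/17, so the C-coordinate is 4/17.

(1/17, 12/17, 4/17)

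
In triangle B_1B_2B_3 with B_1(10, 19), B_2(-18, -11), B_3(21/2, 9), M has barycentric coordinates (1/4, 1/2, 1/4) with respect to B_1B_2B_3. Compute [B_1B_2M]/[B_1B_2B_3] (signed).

1/4

The signed ratio [B_1B_2M]/[B_1B_2B_3] equals the barycentric coordinate of M at vertex B_3, which is 1/4.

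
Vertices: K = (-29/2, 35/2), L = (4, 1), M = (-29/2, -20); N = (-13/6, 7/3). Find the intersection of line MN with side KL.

(-5/8, 41/8)

Barycentric coordinates of N with respect to KLM: (2/9, 2/3, 1/9).
On side KL the M-coordinate is zero; dropping N's M-weight 1/9 and renormalizing the remaining 2/9 : 2/3 gives weights 1/4, 3/4 on K, L.
J = (1/4)·(-29/2, 35/2) + (3/4)·(4, 1) = (-5/8, 41/8).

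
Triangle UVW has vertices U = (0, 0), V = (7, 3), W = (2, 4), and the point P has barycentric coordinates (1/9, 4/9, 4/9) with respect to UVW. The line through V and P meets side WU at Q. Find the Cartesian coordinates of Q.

Line VP meets WU where the V-coordinate vanishes; zeroing P's V-weight and renormalizing leaves W, U-weights 4/9 : 1/9 → (4/5, 1/5).
So Q = (4/5)·W + (1/5)·U = (8/5, 16/5).

(8/5, 16/5)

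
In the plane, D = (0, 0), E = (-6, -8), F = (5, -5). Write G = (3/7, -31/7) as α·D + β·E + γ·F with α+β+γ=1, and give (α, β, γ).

(2/7, 2/7, 3/7)

Signed area of the reference triangle: [DEF] = ½·(0·(-8−(-5)) + (-6)·(-5−0) + 5·(0−(-8))) = ½·(0 + 30 + 40) = 35.
[GEF] = ½·((3/7)·(-8−(-5)) + (-6)·(-5−(-31/7)) + 5·(-31/7−(-8))) = ½·(-9/7 + 24/7 + 125/7) = 10, so the D-coordinate is 10/35 = 2/7.
[DGF] = ½·(0·(-31/7−(-5)) + (3/7)·(-5−0) + 5·(0−(-31/7))) = ½·(0 − 15/7 + 155/7) = 10, so the E-coordinate is 2/7.
[DEG] = ½·(0·(-8−(-31/7)) + (-6)·(-31/7−0) + (3/7)·(0−(-8))) = ½·(0 + 186/7 + 24/7) = 15, so the F-coordinate is 3/7.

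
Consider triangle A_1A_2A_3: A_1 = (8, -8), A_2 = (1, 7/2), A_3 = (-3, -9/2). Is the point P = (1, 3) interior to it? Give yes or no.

yes

Barycentric coordinates of P: (1/51, 193/204, 7/204).
The three coordinates are positive, positive, positive; a point is interior exactly when all three are positive.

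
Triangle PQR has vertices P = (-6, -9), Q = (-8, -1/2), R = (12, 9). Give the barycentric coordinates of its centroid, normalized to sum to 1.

The centroid is the average of the vertices, so each weight is 1/3.

(1/3, 1/3, 1/3)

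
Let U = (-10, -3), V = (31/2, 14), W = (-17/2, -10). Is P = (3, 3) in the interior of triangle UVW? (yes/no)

Barycentric coordinates of P: (3/17, 25/51, 1/3).
The three coordinates are positive, positive, positive; a point is interior exactly when all three are positive.

yes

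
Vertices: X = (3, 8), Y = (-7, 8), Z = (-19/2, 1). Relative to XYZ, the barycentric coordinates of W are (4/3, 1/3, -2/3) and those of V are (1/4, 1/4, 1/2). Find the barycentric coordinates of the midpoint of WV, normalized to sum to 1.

(19/24, 7/24, -1/12)

Since both coordinate triples sum to 1, the midpoint's barycentrics are the componentwise average.
(4/3+1/4)/2 = 19/24; similarly 7/24 and -1/12.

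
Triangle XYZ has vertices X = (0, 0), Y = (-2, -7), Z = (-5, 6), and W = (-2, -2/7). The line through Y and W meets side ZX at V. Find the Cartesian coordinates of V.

(-2, 12/5)

Barycentric coordinates of W with respect to XYZ: (3/7, 2/7, 2/7).
On side ZX the Y-coordinate is zero; dropping W's Y-weight 2/7 and renormalizing the remaining 2/7 : 3/7 gives weights 2/5, 3/5 on Z, X.
V = (2/5)·(-5, 6) + (3/5)·(0, 0) = (-2, 12/5).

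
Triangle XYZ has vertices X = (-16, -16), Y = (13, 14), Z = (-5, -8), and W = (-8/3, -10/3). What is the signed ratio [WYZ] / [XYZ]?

[XYZ] = ½·((-16)·(14−(-8)) + 13·(-8−(-16)) + (-5)·(-16−14)) = ½·(-352 + 104 + 150) = -49.
[WYZ] = ½·((-8/3)·(14−(-8)) + 13·(-8−(-10/3)) + (-5)·(-10/3−14)) = ½·(-176/3 − 182/3 + 260/3) = -49/3, so the ratio is (-49/3)/(-49) = 1/3.

1/3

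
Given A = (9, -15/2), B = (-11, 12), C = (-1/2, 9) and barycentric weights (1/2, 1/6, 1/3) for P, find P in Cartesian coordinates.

(5/2, 5/4)

P = (1/2)·A + (1/6)·B + (1/3)·C.
x-coordinate: (1/2)·9 + (1/6)·(-11) + (1/3)·(-1/2) = 5/2.
y-coordinate: (1/2)·(-15/2) + (1/6)·12 + (1/3)·9 = 5/4.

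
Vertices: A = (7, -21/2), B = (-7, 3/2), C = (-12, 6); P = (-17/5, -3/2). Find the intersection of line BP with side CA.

(-5/2, -9/4)

Barycentric coordinates of P with respect to ABC: (2/5, 1/5, 2/5).
On side CA the B-coordinate is zero; dropping P's B-weight 1/5 and renormalizing the remaining 2/5 : 2/5 gives weights 1/2, 1/2 on C, A.
Q = (1/2)·(-12, 6) + (1/2)·(7, -21/2) = (-5/2, -9/4).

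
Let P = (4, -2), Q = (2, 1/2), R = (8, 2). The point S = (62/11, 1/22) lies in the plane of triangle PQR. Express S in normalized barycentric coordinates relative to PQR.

(5/11, 1/11, 5/11)

Signed area of the reference triangle: [PQR] = ½·(4·(1/2−2) + 2·(2−(-2)) + 8·(-2−(1/2))) = ½·(-6 + 8 − 20) = -9.
[SQR] = ½·((62/11)·(1/2−2) + 2·(2−(1/22)) + 8·(1/22−(1/2))) = ½·(-93/11 + 43/11 − 40/11) = -45/11, so the P-coordinate is (-45/11)/(-9) = 5/11.
[PSR] = ½·(4·(1/22−2) + (62/11)·(2−(-2)) + 8·(-2−(1/22))) = ½·(-86/11 + 248/11 − 180/11) = -9/11, so the Q-coordinate is 1/11.
[PQS] = ½·(4·(1/2−(1/22)) + 2·(1/22−(-2)) + (62/11)·(-2−(1/2))) = ½·(20/11 + 45/11 − 155/11) = -45/11, so the R-coordinate is 5/11.
Check: 5/11 + 1/11 + 5/11 = 1.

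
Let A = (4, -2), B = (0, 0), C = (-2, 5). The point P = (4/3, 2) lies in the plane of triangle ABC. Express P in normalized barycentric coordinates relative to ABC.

(2/3, -1/3, 2/3)

Signed area of the reference triangle: [ABC] = ½·(4·(0−5) + 0·(5−(-2)) + (-2)·(-2−0)) = ½·(-20 + 0 + 4) = -8.
[PBC] = ½·((4/3)·(0−5) + 0·(5−2) + (-2)·(2−0)) = ½·(-20/3 + 0 − 4) = -16/3, so the A-coordinate is (-16/3)/(-8) = 2/3.
[APC] = ½·(4·(2−5) + (4/3)·(5−(-2)) + (-2)·(-2−2)) = ½·(-12 + 28/3 + 8) = 8/3, so the B-coordinate is -1/3.
[ABP] = ½·(4·(0−2) + 0·(2−(-2)) + (4/3)·(-2−0)) = ½·(-8 + 0 − 8/3) = -16/3, so the C-coordinate is 2/3.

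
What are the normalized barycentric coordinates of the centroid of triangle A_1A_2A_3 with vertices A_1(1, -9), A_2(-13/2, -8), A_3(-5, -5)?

The centroid is the average of the vertices, so each weight is 1/3.

(1/3, 1/3, 1/3)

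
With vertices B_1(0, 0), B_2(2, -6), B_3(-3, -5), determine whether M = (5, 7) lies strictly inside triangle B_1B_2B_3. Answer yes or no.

Barycentric coordinates of M: (17/7, 1/7, -11/7).
The three coordinates are positive, positive, negative; a point is interior exactly when all three are positive.

no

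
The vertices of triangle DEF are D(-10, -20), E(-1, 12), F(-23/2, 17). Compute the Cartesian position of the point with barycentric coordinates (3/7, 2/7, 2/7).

G = (3/7)·D + (2/7)·E + (2/7)·F.
x-coordinate: (3/7)·(-10) + (2/7)·(-1) + (2/7)·(-23/2) = -55/7.
y-coordinate: (3/7)·(-20) + (2/7)·12 + (2/7)·17 = -2/7.

(-55/7, -2/7)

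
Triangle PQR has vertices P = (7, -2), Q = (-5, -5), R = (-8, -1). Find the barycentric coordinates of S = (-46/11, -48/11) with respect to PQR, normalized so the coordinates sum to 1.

Signed area of the reference triangle: [PQR] = ½·(7·(-5−(-1)) + (-5)·(-1−(-2)) + (-8)·(-2−(-5))) = ½·(-28 − 5 − 24) = -57/2.
[SQR] = ½·((-46/11)·(-5−(-1)) + (-5)·(-1−(-48/11)) + (-8)·(-48/11−(-5))) = ½·(184/11 − 185/11 − 56/11) = -57/22, so the P-coordinate is (-57/22)/(-57/2) = 1/11.
[PSR] = ½·(7·(-48/11−(-1)) + (-46/11)·(-1−(-2)) + (-8)·(-2−(-48/11))) = ½·(-259/11 − 46/11 − 208/11) = -513/22, so the Q-coordinate is 9/11.
[PQS] = ½·(7·(-5−(-48/11)) + (-5)·(-48/11−(-2)) + (-46/11)·(-2−(-5))) = ½·(-49/11 + 130/11 − 138/11) = -57/22, so the R-coordinate is 1/11.

(1/11, 9/11, 1/11)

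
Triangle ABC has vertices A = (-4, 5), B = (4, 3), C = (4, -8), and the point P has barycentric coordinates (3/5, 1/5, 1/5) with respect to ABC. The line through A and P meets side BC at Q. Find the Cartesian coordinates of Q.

(4, -5/2)

Line AP meets BC where the A-coordinate vanishes; zeroing P's A-weight and renormalizing leaves B, C-weights 1/5 : 1/5 → (1/2, 1/2).
So Q = (1/2)·B + (1/2)·C = (4, -5/2).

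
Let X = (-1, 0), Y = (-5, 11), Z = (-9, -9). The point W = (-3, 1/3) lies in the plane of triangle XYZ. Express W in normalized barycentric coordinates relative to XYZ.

Signed area of the reference triangle: [XYZ] = ½·((-1)·(11−(-9)) + (-5)·(-9−0) + (-9)·(0−11)) = ½·(-20 + 45 + 99) = 62.
[WYZ] = ½·((-3)·(11−(-9)) + (-5)·(-9−(1/3)) + (-9)·(1/3−11)) = ½·(-60 + 140/3 + 96) = 124/3, so the X-coordinate is (124/3)/62 = 2/3.
[XWZ] = ½·((-1)·(1/3−(-9)) + (-3)·(-9−0) + (-9)·(0−(1/3))) = ½·(-28/3 + 27 + 3) = 31/3, so the Y-coordinate is 1/6.
[XYW] = ½·((-1)·(11−(1/3)) + (-5)·(1/3−0) + (-3)·(0−11)) = ½·(-32/3 − 5/3 + 33) = 31/3, so the Z-coordinate is 1/6.
Check: 2/3 + 1/6 + 1/6 = 1.

(2/3, 1/6, 1/6)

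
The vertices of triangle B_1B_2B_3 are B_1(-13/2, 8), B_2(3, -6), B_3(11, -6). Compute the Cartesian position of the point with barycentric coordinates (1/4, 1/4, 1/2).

M = (1/4)·B_1 + (1/4)·B_2 + (1/2)·B_3.
x-coordinate: (1/4)·(-13/2) + (1/4)·3 + (1/2)·11 = 37/8.
y-coordinate: (1/4)·8 + (1/4)·(-6) + (1/2)·(-6) = -5/2.

(37/8, -5/2)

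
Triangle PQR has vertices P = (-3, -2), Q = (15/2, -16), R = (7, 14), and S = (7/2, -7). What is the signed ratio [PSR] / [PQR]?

[PQR] = ½·((-3)·(-16−14) + (15/2)·(14−(-2)) + 7·(-2−(-16))) = ½·(90 + 120 + 98) = 154.
[PSR] = ½·((-3)·(-7−14) + (7/2)·(14−(-2)) + 7·(-2−(-7))) = ½·(63 + 56 + 35) = 77, so the ratio is 77/154 = 1/2.

1/2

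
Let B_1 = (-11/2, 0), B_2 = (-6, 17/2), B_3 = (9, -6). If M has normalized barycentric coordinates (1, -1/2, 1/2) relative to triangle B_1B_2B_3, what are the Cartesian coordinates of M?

M = 1·B_1 + (-1/2)·B_2 + (1/2)·B_3.
x-coordinate: 1·(-11/2) + (-1/2)·(-6) + (1/2)·9 = 2.
y-coordinate: 1·0 + (-1/2)·(17/2) + (1/2)·(-6) = -29/4.

(2, -29/4)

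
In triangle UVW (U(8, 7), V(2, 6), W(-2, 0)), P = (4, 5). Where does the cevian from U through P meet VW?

(0, 3)

Barycentric coordinates of P with respect to UVW: (1/2, 1/4, 1/4).
On side VW the U-coordinate is zero; dropping P's U-weight 1/2 and renormalizing the remaining 1/4 : 1/4 gives weights 1/2, 1/2 on V, W.
Q = (1/2)·(2, 6) + (1/2)·(-2, 0) = (0, 3).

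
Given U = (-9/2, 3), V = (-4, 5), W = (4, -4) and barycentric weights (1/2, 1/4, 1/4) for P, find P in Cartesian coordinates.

(-9/4, 7/4)

P = (1/2)·U + (1/4)·V + (1/4)·W.
x-coordinate: (1/2)·(-9/2) + (1/4)·(-4) + (1/4)·4 = -9/4.
y-coordinate: (1/2)·3 + (1/4)·5 + (1/4)·(-4) = 7/4.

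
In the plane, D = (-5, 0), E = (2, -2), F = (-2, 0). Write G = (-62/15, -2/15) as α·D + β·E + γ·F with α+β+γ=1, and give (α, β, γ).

Signed area of the reference triangle: [DEF] = ½·((-5)·(-2−0) + 2·(0−0) + (-2)·(0−(-2))) = ½·(10 + 0 − 4) = 3.
[GEF] = ½·((-62/15)·(-2−0) + 2·(0−(-2/15)) + (-2)·(-2/15−(-2))) = ½·(124/15 + 4/15 − 56/15) = 12/5, so the D-coordinate is (12/5)/3 = 4/5.
[DGF] = ½·((-5)·(-2/15−0) + (-62/15)·(0−0) + (-2)·(0−(-2/15))) = ½·(2/3 + 0 − 4/15) = 1/5, so the E-coordinate is 1/15.
[DEG] = ½·((-5)·(-2−(-2/15)) + 2·(-2/15−0) + (-62/15)·(0−(-2))) = ½·(28/3 − 4/15 − 124/15) = 2/5, so the F-coordinate is 2/15.

(4/5, 1/15, 2/15)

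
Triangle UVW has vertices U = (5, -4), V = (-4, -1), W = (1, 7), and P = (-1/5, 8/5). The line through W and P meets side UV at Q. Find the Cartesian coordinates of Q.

Barycentric coordinates of P with respect to UVW: (1/5, 2/5, 2/5).
On side UV the W-coordinate is zero; dropping P's W-weight 2/5 and renormalizing the remaining 1/5 : 2/5 gives weights 1/3, 2/3 on U, V.
Q = (1/3)·(5, -4) + (2/3)·(-4, -1) = (-1, -2).

(-1, -2)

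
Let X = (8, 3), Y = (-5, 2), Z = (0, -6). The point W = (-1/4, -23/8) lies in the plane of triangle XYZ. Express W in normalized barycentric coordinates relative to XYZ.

Signed area of the reference triangle: [XYZ] = ½·(8·(2−(-6)) + (-5)·(-6−3) + 0·(3−2)) = ½·(64 + 45 + 0) = 109/2.
[WYZ] = ½·((-1/4)·(2−(-6)) + (-5)·(-6−(-23/8)) + 0·(-23/8−2)) = ½·(-2 + 125/8 + 0) = 109/16, so the X-coordinate is (109/16)/(109/2) = 1/8.
[XWZ] = ½·(8·(-23/8−(-6)) + (-1/4)·(-6−3) + 0·(3−(-23/8))) = ½·(25 + 9/4 + 0) = 109/8, so the Y-coordinate is 1/4.
[XYW] = ½·(8·(2−(-23/8)) + (-5)·(-23/8−3) + (-1/4)·(3−2)) = ½·(39 + 235/8 − 1/4) = 545/16, so the Z-coordinate is 5/8.
Check: 1/8 + 1/4 + 5/8 = 1.

(1/8, 1/4, 5/8)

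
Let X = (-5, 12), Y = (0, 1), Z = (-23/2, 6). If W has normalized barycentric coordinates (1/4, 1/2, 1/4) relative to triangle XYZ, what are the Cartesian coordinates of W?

(-33/8, 5)

W = (1/4)·X + (1/2)·Y + (1/4)·Z.
x-coordinate: (1/4)·(-5) + (1/2)·0 + (1/4)·(-23/2) = -33/8.
y-coordinate: (1/4)·12 + (1/2)·1 + (1/4)·6 = 5.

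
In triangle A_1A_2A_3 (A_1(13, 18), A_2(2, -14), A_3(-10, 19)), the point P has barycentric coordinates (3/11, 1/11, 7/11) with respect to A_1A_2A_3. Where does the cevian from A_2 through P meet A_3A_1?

(-31/10, 187/10)

Line A_2P meets A_3A_1 where the A_2-coordinate vanishes; zeroing P's A_2-weight and renormalizing leaves A_3, A_1-weights 7/11 : 3/11 → (7/10, 3/10).
So Q = (7/10)·A_3 + (3/10)·A_1 = (-31/10, 187/10).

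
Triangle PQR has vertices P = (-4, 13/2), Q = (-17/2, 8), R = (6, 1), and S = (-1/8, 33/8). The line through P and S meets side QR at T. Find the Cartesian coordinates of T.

(7/6, 10/3)

Barycentric coordinates of S with respect to PQR: (1/4, 1/4, 1/2).
On side QR the P-coordinate is zero; dropping S's P-weight 1/4 and renormalizing the remaining 1/4 : 1/2 gives weights 1/3, 2/3 on Q, R.
T = (1/3)·(-17/2, 8) + (2/3)·(6, 1) = (7/6, 10/3).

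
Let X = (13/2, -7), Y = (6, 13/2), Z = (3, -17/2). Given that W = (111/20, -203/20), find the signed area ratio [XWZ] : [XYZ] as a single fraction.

[XYZ] = ½·((13/2)·(13/2−(-17/2)) + 6·(-17/2−(-7)) + 3·(-7−(13/2))) = ½·(195/2 − 9 − 81/2) = 24.
[XWZ] = ½·((13/2)·(-203/20−(-17/2)) + (111/20)·(-17/2−(-7)) + 3·(-7−(-203/20))) = ½·(-429/40 − 333/40 + 189/20) = -24/5, so the ratio is (-24/5)/24 = -1/5.

-1/5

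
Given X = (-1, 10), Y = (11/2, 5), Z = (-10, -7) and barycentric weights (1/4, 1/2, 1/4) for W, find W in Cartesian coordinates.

W = (1/4)·X + (1/2)·Y + (1/4)·Z.
x-coordinate: (1/4)·(-1) + (1/2)·(11/2) + (1/4)·(-10) = 0.
y-coordinate: (1/4)·10 + (1/2)·5 + (1/4)·(-7) = 13/4.

(0, 13/4)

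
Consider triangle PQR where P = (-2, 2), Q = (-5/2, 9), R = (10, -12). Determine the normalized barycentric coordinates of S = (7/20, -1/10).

(7/10, 1/10, 1/5)

Signed area of the reference triangle: [PQR] = ½·((-2)·(9−(-12)) + (-5/2)·(-12−2) + 10·(2−9)) = ½·(-42 + 35 − 70) = -77/2.
[SQR] = ½·((7/20)·(9−(-12)) + (-5/2)·(-12−(-1/10)) + 10·(-1/10−9)) = ½·(147/20 + 119/4 − 91) = -539/20, so the P-coordinate is (-539/20)/(-77/2) = 7/10.
[PSR] = ½·((-2)·(-1/10−(-12)) + (7/20)·(-12−2) + 10·(2−(-1/10))) = ½·(-119/5 − 49/10 + 21) = -77/20, so the Q-coordinate is 1/10.
[PQS] = ½·((-2)·(9−(-1/10)) + (-5/2)·(-1/10−2) + (7/20)·(2−9)) = ½·(-91/5 + 21/4 − 49/20) = -77/10, so the R-coordinate is 1/5.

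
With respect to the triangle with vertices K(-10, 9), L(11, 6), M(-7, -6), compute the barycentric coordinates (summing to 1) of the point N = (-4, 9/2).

(1/2, 1/4, 1/4)

Signed area of the reference triangle: [KLM] = ½·((-10)·(6−(-6)) + 11·(-6−9) + (-7)·(9−6)) = ½·(-120 − 165 − 21) = -153.
[NLM] = ½·((-4)·(6−(-6)) + 11·(-6−(9/2)) + (-7)·(9/2−6)) = ½·(-48 − 231/2 + 21/2) = -153/2, so the K-coordinate is (-153/2)/(-153) = 1/2.
[KNM] = ½·((-10)·(9/2−(-6)) + (-4)·(-6−9) + (-7)·(9−(9/2))) = ½·(-105 + 60 − 63/2) = -153/4, so the L-coordinate is 1/4.
[KLN] = ½·((-10)·(6−(9/2)) + 11·(9/2−9) + (-4)·(9−6)) = ½·(-15 − 99/2 − 12) = -153/4, so the M-coordinate is 1/4.
Check: 1/2 + 1/4 + 1/4 = 1.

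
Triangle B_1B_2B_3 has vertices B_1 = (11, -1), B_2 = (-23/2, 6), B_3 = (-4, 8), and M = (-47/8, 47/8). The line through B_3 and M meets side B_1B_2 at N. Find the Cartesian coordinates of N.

(-7, 23/5)

Barycentric coordinates of M with respect to B_1B_2B_3: (1/8, 1/2, 3/8).
On side B_1B_2 the B_3-coordinate is zero; dropping M's B_3-weight 3/8 and renormalizing the remaining 1/8 : 1/2 gives weights 1/5, 4/5 on B_1, B_2.
N = (1/5)·(11, -1) + (4/5)·(-23/2, 6) = (-7, 23/5).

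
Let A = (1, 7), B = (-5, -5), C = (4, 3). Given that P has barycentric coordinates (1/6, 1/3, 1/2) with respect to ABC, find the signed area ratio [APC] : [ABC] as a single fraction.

The signed ratio [APC]/[ABC] equals the barycentric coordinate of P at vertex B, which is 1/3.

1/3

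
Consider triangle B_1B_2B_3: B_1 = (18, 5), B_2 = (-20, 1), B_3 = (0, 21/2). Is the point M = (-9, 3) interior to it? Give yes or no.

yes

Barycentric coordinates of M: (129/562, 369/562, 32/281).
The three coordinates are positive, positive, positive; a point is interior exactly when all three are positive.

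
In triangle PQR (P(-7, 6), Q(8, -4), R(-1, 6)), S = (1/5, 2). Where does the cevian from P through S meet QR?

Barycentric coordinates of S with respect to PQR: (2/5, 2/5, 1/5).
On side QR the P-coordinate is zero; dropping S's P-weight 2/5 and renormalizing the remaining 2/5 : 1/5 gives weights 2/3, 1/3 on Q, R.
T = (2/3)·(8, -4) + (1/3)·(-1, 6) = (5, -2/3).

(5, -2/3)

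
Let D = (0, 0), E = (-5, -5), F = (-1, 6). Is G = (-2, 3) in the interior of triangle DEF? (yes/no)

yes

Barycentric coordinates of G: (1/35, 9/35, 5/7).
The three coordinates are positive, positive, positive; a point is interior exactly when all three are positive.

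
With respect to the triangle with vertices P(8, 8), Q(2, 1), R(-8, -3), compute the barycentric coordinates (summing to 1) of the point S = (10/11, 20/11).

Signed area of the reference triangle: [PQR] = ½·(8·(1−(-3)) + 2·(-3−8) + (-8)·(8−1)) = ½·(32 − 22 − 56) = -23.
[SQR] = ½·((10/11)·(1−(-3)) + 2·(-3−(20/11)) + (-8)·(20/11−1)) = ½·(40/11 − 106/11 − 72/11) = -69/11, so the P-coordinate is (-69/11)/(-23) = 3/11.
[PSR] = ½·(8·(20/11−(-3)) + (10/11)·(-3−8) + (-8)·(8−(20/11))) = ½·(424/11 − 10 − 544/11) = -115/11, so the Q-coordinate is 5/11.
[PQS] = ½·(8·(1−(20/11)) + 2·(20/11−8) + (10/11)·(8−1)) = ½·(-72/11 − 136/11 + 70/11) = -69/11, so the R-coordinate is 3/11.

(3/11, 5/11, 3/11)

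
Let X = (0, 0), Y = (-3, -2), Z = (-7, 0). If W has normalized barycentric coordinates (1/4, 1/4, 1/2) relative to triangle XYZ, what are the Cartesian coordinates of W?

(-17/4, -1/2)

W = (1/4)·X + (1/4)·Y + (1/2)·Z.
x-coordinate: (1/4)·0 + (1/4)·(-3) + (1/2)·(-7) = -17/4.
y-coordinate: (1/4)·0 + (1/4)·(-2) + (1/2)·0 = -1/2.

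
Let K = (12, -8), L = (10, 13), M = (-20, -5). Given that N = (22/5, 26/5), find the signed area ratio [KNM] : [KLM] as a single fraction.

[KLM] = ½·(12·(13−(-5)) + 10·(-5−(-8)) + (-20)·(-8−13)) = ½·(216 + 30 + 420) = 333.
[KNM] = ½·(12·(26/5−(-5)) + (22/5)·(-5−(-8)) + (-20)·(-8−(26/5))) = ½·(612/5 + 66/5 + 264) = 999/5, so the ratio is (999/5)/333 = 3/5.

3/5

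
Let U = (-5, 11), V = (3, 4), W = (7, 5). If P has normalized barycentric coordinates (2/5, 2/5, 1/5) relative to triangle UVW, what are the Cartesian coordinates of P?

(3/5, 7)

P = (2/5)·U + (2/5)·V + (1/5)·W.
x-coordinate: (2/5)·(-5) + (2/5)·3 + (1/5)·7 = 3/5.
y-coordinate: (2/5)·11 + (2/5)·4 + (1/5)·5 = 7.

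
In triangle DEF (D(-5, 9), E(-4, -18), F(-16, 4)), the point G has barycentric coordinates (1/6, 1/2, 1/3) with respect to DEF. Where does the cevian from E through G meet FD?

(-37/3, 17/3)

Line EG meets FD where the E-coordinate vanishes; zeroing G's E-weight and renormalizing leaves F, D-weights 1/3 : 1/6 → (2/3, 1/3).
So H = (2/3)·F + (1/3)·D = (-37/3, 17/3).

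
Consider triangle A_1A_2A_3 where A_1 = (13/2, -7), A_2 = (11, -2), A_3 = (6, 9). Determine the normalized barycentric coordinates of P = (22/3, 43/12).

Signed area of the reference triangle: [A_1A_2A_3] = ½·((13/2)·(-2−9) + 11·(9−(-7)) + 6·(-7−(-2))) = ½·(-143/2 + 176 − 30) = 149/4.
[PA_2A_3] = ½·((22/3)·(-2−9) + 11·(9−(43/12)) + 6·(43/12−(-2))) = ½·(-242/3 + 715/12 + 67/2) = 149/24, so the A_1-coordinate is (149/24)/(149/4) = 1/6.
[A_1PA_3] = ½·((13/2)·(43/12−9) + (22/3)·(9−(-7)) + 6·(-7−(43/12))) = ½·(-845/24 + 352/3 − 127/2) = 149/16, so the A_2-coordinate is 1/4.
[A_1A_2P] = ½·((13/2)·(-2−(43/12)) + 11·(43/12−(-7)) + (22/3)·(-7−(-2))) = ½·(-871/24 + 1397/12 − 110/3) = 1043/48, so the A_3-coordinate is 7/12.

(1/6, 1/4, 7/12)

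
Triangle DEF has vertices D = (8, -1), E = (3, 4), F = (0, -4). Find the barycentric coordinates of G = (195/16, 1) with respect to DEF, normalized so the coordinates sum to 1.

Signed area of the reference triangle: [DEF] = ½·(8·(4−(-4)) + 3·(-4−(-1)) + 0·(-1−4)) = ½·(64 − 9 + 0) = 55/2.
[GEF] = ½·((195/16)·(4−(-4)) + 3·(-4−1) + 0·(1−4)) = ½·(195/2 − 15 + 0) = 165/4, so the D-coordinate is (165/4)/(55/2) = 3/2.
[DGF] = ½·(8·(1−(-4)) + (195/16)·(-4−(-1)) + 0·(-1−1)) = ½·(40 − 585/16 + 0) = 55/32, so the E-coordinate is 1/16.
[DEG] = ½·(8·(4−1) + 3·(1−(-1)) + (195/16)·(-1−4)) = ½·(24 + 6 − 975/16) = -495/32, so the F-coordinate is -9/16.

(3/2, 1/16, -9/16)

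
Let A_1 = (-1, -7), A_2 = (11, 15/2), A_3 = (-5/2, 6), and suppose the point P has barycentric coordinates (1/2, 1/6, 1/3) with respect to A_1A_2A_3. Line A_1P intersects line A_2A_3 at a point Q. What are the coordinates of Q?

Line A_1P meets A_2A_3 where the A_1-coordinate vanishes; zeroing P's A_1-weight and renormalizing leaves A_2, A_3-weights 1/6 : 1/3 → (1/3, 2/3).
So Q = (1/3)·A_2 + (2/3)·A_3 = (2, 13/2).

(2, 13/2)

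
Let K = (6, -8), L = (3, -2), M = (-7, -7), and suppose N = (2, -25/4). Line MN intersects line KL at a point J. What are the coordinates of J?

(5, -6)

Barycentric coordinates of N with respect to KLM: (1/2, 1/4, 1/4).
On side KL the M-coordinate is zero; dropping N's M-weight 1/4 and renormalizing the remaining 1/2 : 1/4 gives weights 2/3, 1/3 on K, L.
J = (2/3)·(6, -8) + (1/3)·(3, -2) = (5, -6).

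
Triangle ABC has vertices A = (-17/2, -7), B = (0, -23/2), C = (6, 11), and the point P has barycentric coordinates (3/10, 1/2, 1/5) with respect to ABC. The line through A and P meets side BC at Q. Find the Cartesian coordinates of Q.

(12/7, -71/14)

Line AP meets BC where the A-coordinate vanishes; zeroing P's A-weight and renormalizing leaves B, C-weights 1/2 : 1/5 → (5/7, 2/7).
So Q = (5/7)·B + (2/7)·C = (12/7, -71/14).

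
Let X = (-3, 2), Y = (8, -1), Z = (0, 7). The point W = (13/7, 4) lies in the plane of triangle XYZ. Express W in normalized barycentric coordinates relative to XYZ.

(1/7, 2/7, 4/7)

Signed area of the reference triangle: [XYZ] = ½·((-3)·(-1−7) + 8·(7−2) + 0·(2−(-1))) = ½·(24 + 40 + 0) = 32.
[WYZ] = ½·((13/7)·(-1−7) + 8·(7−4) + 0·(4−(-1))) = ½·(-104/7 + 24 + 0) = 32/7, so the X-coordinate is (32/7)/32 = 1/7.
[XWZ] = ½·((-3)·(4−7) + (13/7)·(7−2) + 0·(2−4)) = ½·(9 + 65/7 + 0) = 64/7, so the Y-coordinate is 2/7.
[XYW] = ½·((-3)·(-1−4) + 8·(4−2) + (13/7)·(2−(-1))) = ½·(15 + 16 + 39/7) = 128/7, so the Z-coordinate is 4/7.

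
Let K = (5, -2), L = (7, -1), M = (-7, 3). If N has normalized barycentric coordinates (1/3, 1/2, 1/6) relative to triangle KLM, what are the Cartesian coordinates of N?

(4, -2/3)

N = (1/3)·K + (1/2)·L + (1/6)·M.
x-coordinate: (1/3)·5 + (1/2)·7 + (1/6)·(-7) = 4.
y-coordinate: (1/3)·(-2) + (1/2)·(-1) + (1/6)·3 = -2/3.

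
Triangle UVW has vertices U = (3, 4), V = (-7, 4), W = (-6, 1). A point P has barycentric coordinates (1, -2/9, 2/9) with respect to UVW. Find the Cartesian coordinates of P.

P = 1·U + (-2/9)·V + (2/9)·W.
x-coordinate: 1·3 + (-2/9)·(-7) + (2/9)·(-6) = 29/9.
y-coordinate: 1·4 + (-2/9)·4 + (2/9)·1 = 10/3.

(29/9, 10/3)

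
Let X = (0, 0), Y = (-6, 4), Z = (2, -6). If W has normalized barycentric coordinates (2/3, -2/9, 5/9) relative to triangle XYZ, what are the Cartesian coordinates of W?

(22/9, -38/9)

W = (2/3)·X + (-2/9)·Y + (5/9)·Z.
x-coordinate: (2/3)·0 + (-2/9)·(-6) + (5/9)·2 = 22/9.
y-coordinate: (2/3)·0 + (-2/9)·4 + (5/9)·(-6) = -38/9.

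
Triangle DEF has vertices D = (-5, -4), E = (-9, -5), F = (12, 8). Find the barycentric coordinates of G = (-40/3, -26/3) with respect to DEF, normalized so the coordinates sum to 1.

(2/3, 2/3, -1/3)

Signed area of the reference triangle: [DEF] = ½·((-5)·(-5−8) + (-9)·(8−(-4)) + 12·(-4−(-5))) = ½·(65 − 108 + 12) = -31/2.
[GEF] = ½·((-40/3)·(-5−8) + (-9)·(8−(-26/3)) + 12·(-26/3−(-5))) = ½·(520/3 − 150 − 44) = -31/3, so the D-coordinate is (-31/3)/(-31/2) = 2/3.
[DGF] = ½·((-5)·(-26/3−8) + (-40/3)·(8−(-4)) + 12·(-4−(-26/3))) = ½·(250/3 − 160 + 56) = -31/3, so the E-coordinate is 2/3.
[DEG] = ½·((-5)·(-5−(-26/3)) + (-9)·(-26/3−(-4)) + (-40/3)·(-4−(-5))) = ½·(-55/3 + 42 − 40/3) = 31/6, so the F-coordinate is -1/3.
Check: 2/3 + 2/3 − 1/3 = 1.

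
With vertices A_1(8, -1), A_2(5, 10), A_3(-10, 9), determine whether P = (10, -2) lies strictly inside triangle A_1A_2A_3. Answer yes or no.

Barycentric coordinates of P: (185/168, 1/84, -19/168).
The three coordinates are positive, positive, negative; a point is interior exactly when all three are positive.

no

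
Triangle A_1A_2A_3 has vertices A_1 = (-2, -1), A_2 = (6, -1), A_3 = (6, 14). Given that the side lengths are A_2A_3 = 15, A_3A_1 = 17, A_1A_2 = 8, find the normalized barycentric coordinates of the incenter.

(3/8, 17/40, 1/5)

The incenter has barycentric coordinates proportional to the opposite side lengths: (15 : 17 : 8).
Normalizing by 15+17+8 = 40 gives (3/8, 17/40, 1/5).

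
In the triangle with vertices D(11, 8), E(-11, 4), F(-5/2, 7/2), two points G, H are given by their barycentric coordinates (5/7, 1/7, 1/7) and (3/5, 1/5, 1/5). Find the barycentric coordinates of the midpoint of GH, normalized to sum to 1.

(23/35, 6/35, 6/35)

Since both coordinate triples sum to 1, the midpoint's barycentrics are the componentwise average.
(5/7+3/5)/2 = 23/35; similarly 6/35 and 6/35.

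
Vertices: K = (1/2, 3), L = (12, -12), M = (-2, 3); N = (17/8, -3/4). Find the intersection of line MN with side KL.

Barycentric coordinates of N with respect to KLM: (1/4, 1/4, 1/2).
On side KL the M-coordinate is zero; dropping N's M-weight 1/2 and renormalizing the remaining 1/4 : 1/4 gives weights 1/2, 1/2 on K, L.
J = (1/2)·(1/2, 3) + (1/2)·(12, -12) = (25/4, -9/2).

(25/4, -9/2)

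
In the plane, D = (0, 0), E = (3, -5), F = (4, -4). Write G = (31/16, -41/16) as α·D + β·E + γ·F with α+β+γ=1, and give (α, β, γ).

Signed area of the reference triangle: [DEF] = ½·(0·(-5−(-4)) + 3·(-4−0) + 4·(0−(-5))) = ½·(0 − 12 + 20) = 4.
[GEF] = ½·((31/16)·(-5−(-4)) + 3·(-4−(-41/16)) + 4·(-41/16−(-5))) = ½·(-31/16 − 69/16 + 39/4) = 7/4, so the D-coordinate is (7/4)/4 = 7/16.
[DGF] = ½·(0·(-41/16−(-4)) + (31/16)·(-4−0) + 4·(0−(-41/16))) = ½·(0 − 31/4 + 41/4) = 5/4, so the E-coordinate is 5/16.
[DEG] = ½·(0·(-5−(-41/16)) + 3·(-41/16−0) + (31/16)·(0−(-5))) = ½·(0 − 123/16 + 155/16) = 1, so the F-coordinate is 1/4.
Check: 7/16 + 5/16 + 1/4 = 1.

(7/16, 5/16, 1/4)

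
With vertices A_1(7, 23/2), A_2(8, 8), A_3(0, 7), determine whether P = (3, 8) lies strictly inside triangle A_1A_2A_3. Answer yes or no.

yes

Barycentric coordinates of P: (5/29, 13/58, 35/58).
The three coordinates are positive, positive, positive; a point is interior exactly when all three are positive.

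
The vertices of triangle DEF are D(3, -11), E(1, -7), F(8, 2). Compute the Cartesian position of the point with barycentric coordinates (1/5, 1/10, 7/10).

G = (1/5)·D + (1/10)·E + (7/10)·F.
x-coordinate: (1/5)·3 + (1/10)·1 + (7/10)·8 = 63/10.
y-coordinate: (1/5)·(-11) + (1/10)·(-7) + (7/10)·2 = -3/2.

(63/10, -3/2)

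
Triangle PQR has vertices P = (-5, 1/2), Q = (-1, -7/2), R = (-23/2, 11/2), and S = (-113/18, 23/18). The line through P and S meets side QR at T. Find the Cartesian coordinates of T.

Barycentric coordinates of S with respect to PQR: (4/9, 2/9, 1/3).
On side QR the P-coordinate is zero; dropping S's P-weight 4/9 and renormalizing the remaining 2/9 : 1/3 gives weights 2/5, 3/5 on Q, R.
T = (2/5)·(-1, -7/2) + (3/5)·(-23/2, 11/2) = (-73/10, 19/10).

(-73/10, 19/10)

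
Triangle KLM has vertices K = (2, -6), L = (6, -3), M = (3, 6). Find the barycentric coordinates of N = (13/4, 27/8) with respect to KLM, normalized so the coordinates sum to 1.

(1/8, 1/8, 3/4)

Signed area of the reference triangle: [KLM] = ½·(2·(-3−6) + 6·(6−(-6)) + 3·(-6−(-3))) = ½·(-18 + 72 − 9) = 45/2.
[NLM] = ½·((13/4)·(-3−6) + 6·(6−(27/8)) + 3·(27/8−(-3))) = ½·(-117/4 + 63/4 + 153/8) = 45/16, so the K-coordinate is (45/16)/(45/2) = 1/8.
[KNM] = ½·(2·(27/8−6) + (13/4)·(6−(-6)) + 3·(-6−(27/8))) = ½·(-21/4 + 39 − 225/8) = 45/16, so the L-coordinate is 1/8.
[KLN] = ½·(2·(-3−(27/8)) + 6·(27/8−(-6)) + (13/4)·(-6−(-3))) = ½·(-51/4 + 225/4 − 39/4) = 135/8, so the M-coordinate is 3/4.
Check: 1/8 + 1/8 + 3/4 = 1.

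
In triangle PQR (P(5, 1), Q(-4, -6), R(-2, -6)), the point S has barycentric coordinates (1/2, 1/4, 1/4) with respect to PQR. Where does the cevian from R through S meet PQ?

Line RS meets PQ where the R-coordinate vanishes; zeroing S's R-weight and renormalizing leaves P, Q-weights 1/2 : 1/4 → (2/3, 1/3).
So T = (2/3)·P + (1/3)·Q = (2, -4/3).

(2, -4/3)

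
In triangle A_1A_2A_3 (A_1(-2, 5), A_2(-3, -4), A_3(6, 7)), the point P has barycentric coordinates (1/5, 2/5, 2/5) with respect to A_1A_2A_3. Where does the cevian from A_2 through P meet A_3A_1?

Line A_2P meets A_3A_1 where the A_2-coordinate vanishes; zeroing P's A_2-weight and renormalizing leaves A_3, A_1-weights 2/5 : 1/5 → (2/3, 1/3).
So Q = (2/3)·A_3 + (1/3)·A_1 = (10/3, 19/3).

(10/3, 19/3)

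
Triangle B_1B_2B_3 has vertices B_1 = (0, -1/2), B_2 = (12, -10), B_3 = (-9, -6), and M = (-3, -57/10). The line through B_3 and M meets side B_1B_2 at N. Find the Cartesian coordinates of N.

Barycentric coordinates of M with respect to B_1B_2B_3: (1/5, 1/5, 3/5).
On side B_1B_2 the B_3-coordinate is zero; dropping M's B_3-weight 3/5 and renormalizing the remaining 1/5 : 1/5 gives weights 1/2, 1/2 on B_1, B_2.
N = (1/2)·(0, -1/2) + (1/2)·(12, -10) = (6, -21/4).

(6, -21/4)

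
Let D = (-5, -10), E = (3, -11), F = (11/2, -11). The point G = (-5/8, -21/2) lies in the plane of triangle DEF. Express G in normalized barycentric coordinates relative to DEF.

Signed area of the reference triangle: [DEF] = ½·((-5)·(-11−(-11)) + 3·(-11−(-10)) + (11/2)·(-10−(-11))) = ½·(0 − 3 + 11/2) = 5/4.
[GEF] = ½·((-5/8)·(-11−(-11)) + 3·(-11−(-21/2)) + (11/2)·(-21/2−(-11))) = ½·(0 − 3/2 + 11/4) = 5/8, so the D-coordinate is (5/8)/(5/4) = 1/2.
[DGF] = ½·((-5)·(-21/2−(-11)) + (-5/8)·(-11−(-10)) + (11/2)·(-10−(-21/2))) = ½·(-5/2 + 5/8 + 11/4) = 7/16, so the E-coordinate is 7/20.
[DEG] = ½·((-5)·(-11−(-21/2)) + 3·(-21/2−(-10)) + (-5/8)·(-10−(-11))) = ½·(5/2 − 3/2 − 5/8) = 3/16, so the F-coordinate is 3/20.

(1/2, 7/20, 3/20)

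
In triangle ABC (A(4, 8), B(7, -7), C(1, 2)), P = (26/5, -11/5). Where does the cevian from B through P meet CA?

Barycentric coordinates of P with respect to ABC: (1/5, 3/5, 1/5).
On side CA the B-coordinate is zero; dropping P's B-weight 3/5 and renormalizing the remaining 1/5 : 1/5 gives weights 1/2, 1/2 on C, A.
Q = (1/2)·(1, 2) + (1/2)·(4, 8) = (5/2, 5).

(5/2, 5)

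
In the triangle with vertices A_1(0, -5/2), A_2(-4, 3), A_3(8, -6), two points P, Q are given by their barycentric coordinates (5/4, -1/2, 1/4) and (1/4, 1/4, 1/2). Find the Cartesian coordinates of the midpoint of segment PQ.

Barycentric coordinates of the midpoint are the average: (3/4, -1/8, 3/8).
Converting: (3/4)·A_1 + (-1/8)·A_2 + (3/8)·A_3 = (7/2, -9/2).

(7/2, -9/2)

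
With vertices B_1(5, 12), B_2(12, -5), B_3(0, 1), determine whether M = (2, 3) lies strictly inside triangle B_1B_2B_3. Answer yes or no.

Barycentric coordinates of M: (2/9, 2/27, 19/27).
The three coordinates are positive, positive, positive; a point is interior exactly when all three are positive.

yes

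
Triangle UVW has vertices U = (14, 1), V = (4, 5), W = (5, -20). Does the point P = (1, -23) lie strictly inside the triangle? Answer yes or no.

Barycentric coordinates of P: (-103/246, 19/82, 146/123).
The three coordinates are negative, positive, positive; a point is interior exactly when all three are positive.

no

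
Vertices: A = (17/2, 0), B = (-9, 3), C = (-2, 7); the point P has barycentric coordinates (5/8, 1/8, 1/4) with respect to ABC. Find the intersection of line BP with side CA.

(11/2, 2)

Line BP meets CA where the B-coordinate vanishes; zeroing P's B-weight and renormalizing leaves C, A-weights 1/4 : 5/8 → (2/7, 5/7).
So Q = (2/7)·C + (5/7)·A = (11/2, 2).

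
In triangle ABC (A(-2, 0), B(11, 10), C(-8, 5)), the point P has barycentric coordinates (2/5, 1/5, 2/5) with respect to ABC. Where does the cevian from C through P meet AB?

(7/3, 10/3)

Line CP meets AB where the C-coordinate vanishes; zeroing P's C-weight and renormalizing leaves A, B-weights 2/5 : 1/5 → (2/3, 1/3).
So Q = (2/3)·A + (1/3)·B = (7/3, 10/3).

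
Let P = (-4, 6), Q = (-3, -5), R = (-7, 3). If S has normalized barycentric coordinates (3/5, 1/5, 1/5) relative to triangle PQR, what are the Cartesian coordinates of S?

S = (3/5)·P + (1/5)·Q + (1/5)·R.
x-coordinate: (3/5)·(-4) + (1/5)·(-3) + (1/5)·(-7) = -22/5.
y-coordinate: (3/5)·6 + (1/5)·(-5) + (1/5)·3 = 16/5.

(-22/5, 16/5)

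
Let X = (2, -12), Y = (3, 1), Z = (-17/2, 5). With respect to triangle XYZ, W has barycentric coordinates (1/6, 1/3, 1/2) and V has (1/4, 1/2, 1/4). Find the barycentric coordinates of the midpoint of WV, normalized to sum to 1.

(5/24, 5/12, 3/8)

Since both coordinate triples sum to 1, the midpoint's barycentrics are the componentwise average.
(1/6+1/4)/2 = 5/24; similarly 5/12 and 3/8.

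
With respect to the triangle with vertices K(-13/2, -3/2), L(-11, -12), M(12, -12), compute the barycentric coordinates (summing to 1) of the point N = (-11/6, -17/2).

Signed area of the reference triangle: [KLM] = ½·((-13/2)·(-12−(-12)) + (-11)·(-12−(-3/2)) + 12·(-3/2−(-12))) = ½·(0 + 231/2 + 126) = 483/4.
[NLM] = ½·((-11/6)·(-12−(-12)) + (-11)·(-12−(-17/2)) + 12·(-17/2−(-12))) = ½·(0 + 77/2 + 42) = 161/4, so the K-coordinate is (161/4)/(483/4) = 1/3.
[KNM] = ½·((-13/2)·(-17/2−(-12)) + (-11/6)·(-12−(-3/2)) + 12·(-3/2−(-17/2))) = ½·(-91/4 + 77/4 + 84) = 161/4, so the L-coordinate is 1/3.
[KLN] = ½·((-13/2)·(-12−(-17/2)) + (-11)·(-17/2−(-3/2)) + (-11/6)·(-3/2−(-12))) = ½·(91/4 + 77 − 77/4) = 161/4, so the M-coordinate is 1/3.

(1/3, 1/3, 1/3)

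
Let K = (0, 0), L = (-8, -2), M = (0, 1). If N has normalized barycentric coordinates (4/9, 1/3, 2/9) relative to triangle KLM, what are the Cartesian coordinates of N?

(-8/3, -4/9)

N = (4/9)·K + (1/3)·L + (2/9)·M.
x-coordinate: (4/9)·0 + (1/3)·(-8) + (2/9)·0 = -8/3.
y-coordinate: (4/9)·0 + (1/3)·(-2) + (2/9)·1 = -4/9.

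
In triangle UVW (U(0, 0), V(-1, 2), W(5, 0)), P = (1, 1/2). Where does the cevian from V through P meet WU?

Barycentric coordinates of P with respect to UVW: (1/2, 1/4, 1/4).
On side WU the V-coordinate is zero; dropping P's V-weight 1/4 and renormalizing the remaining 1/4 : 1/2 gives weights 1/3, 2/3 on W, U.
Q = (1/3)·(5, 0) + (2/3)·(0, 0) = (5/3, 0).

(5/3, 0)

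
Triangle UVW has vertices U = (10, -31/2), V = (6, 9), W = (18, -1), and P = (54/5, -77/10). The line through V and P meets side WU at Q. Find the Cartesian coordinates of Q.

Barycentric coordinates of P with respect to UVW: (3/5, 1/5, 1/5).
On side WU the V-coordinate is zero; dropping P's V-weight 1/5 and renormalizing the remaining 1/5 : 3/5 gives weights 1/4, 3/4 on W, U.
Q = (1/4)·(18, -1) + (3/4)·(10, -31/2) = (12, -95/8).

(12, -95/8)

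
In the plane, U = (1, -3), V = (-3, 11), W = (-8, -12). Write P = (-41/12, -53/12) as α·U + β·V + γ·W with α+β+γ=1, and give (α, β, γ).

Signed area of the reference triangle: [UVW] = ½·(1·(11−(-12)) + (-3)·(-12−(-3)) + (-8)·(-3−11)) = ½·(23 + 27 + 112) = 81.
[PVW] = ½·((-41/12)·(11−(-12)) + (-3)·(-12−(-53/12)) + (-8)·(-53/12−11)) = ½·(-943/12 + 91/4 + 370/3) = 135/4, so the U-coordinate is (135/4)/81 = 5/12.
[UPW] = ½·(1·(-53/12−(-12)) + (-41/12)·(-12−(-3)) + (-8)·(-3−(-53/12))) = ½·(91/12 + 123/4 − 34/3) = 27/2, so the V-coordinate is 1/6.
[UVP] = ½·(1·(11−(-53/12)) + (-3)·(-53/12−(-3)) + (-41/12)·(-3−11)) = ½·(185/12 + 17/4 + 287/6) = 135/4, so the W-coordinate is 5/12.

(5/12, 1/6, 5/12)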